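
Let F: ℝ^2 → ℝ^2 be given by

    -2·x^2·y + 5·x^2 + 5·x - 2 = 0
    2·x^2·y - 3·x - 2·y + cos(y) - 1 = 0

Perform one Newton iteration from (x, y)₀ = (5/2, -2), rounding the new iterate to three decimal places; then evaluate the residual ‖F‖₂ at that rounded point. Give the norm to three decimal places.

At (5/2, -2): F = (66.750, -29.91615).
Jacobian J = [[-4·x·y + 10·x + 5, -2·x^2], [4·x·y - 3, 2·x^2 - sin(y) - 2]].
At the point, J = [[50.000, -12.500], [-23.000, 11.40930]] (det J = 282.96487).
Solving J·Δ = −F gives Δ = (-1.370, -0.139).
Then the next iterate is (x, y)₁ = (1.130, -2.139).
Re-evaluating at (1.130, -2.139): F = (15.49708, -6.11270), so ‖F‖₂ = 16.659.

16.659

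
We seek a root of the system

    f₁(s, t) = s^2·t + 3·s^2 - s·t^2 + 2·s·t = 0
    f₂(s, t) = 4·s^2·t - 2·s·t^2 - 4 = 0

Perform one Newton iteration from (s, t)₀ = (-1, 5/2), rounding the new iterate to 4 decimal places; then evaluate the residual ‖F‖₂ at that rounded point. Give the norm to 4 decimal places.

4.2305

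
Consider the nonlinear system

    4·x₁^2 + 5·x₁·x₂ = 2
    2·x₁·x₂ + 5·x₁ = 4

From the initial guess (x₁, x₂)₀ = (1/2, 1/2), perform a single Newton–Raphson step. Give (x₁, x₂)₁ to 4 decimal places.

At (1/2, 1/2): F = (0.2500, -1.0000).
Jacobian J = [[8·x₁ + 5·x₂, 5·x₁], [2·x₂ + 5, 2·x₁]].
At the point, J = [[6.5000, 2.5000], [6.0000, 1.0000]] (det J = -8.5000).
Solving J·Δ = −F gives Δ = (0.3235, -0.9412).
Then the next iterate is (x₁, x₂)₁ = (0.8235, -0.4412).

(0.8235, -0.4412)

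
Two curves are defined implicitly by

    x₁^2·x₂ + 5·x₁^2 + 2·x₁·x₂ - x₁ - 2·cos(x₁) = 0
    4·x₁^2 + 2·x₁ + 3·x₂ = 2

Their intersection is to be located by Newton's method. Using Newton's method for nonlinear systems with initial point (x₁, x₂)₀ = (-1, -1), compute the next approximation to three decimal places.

(-0.665, 0.670)

At (-1, -1): F = (5.91940, -3.000).
Jacobian J = [[2·x₁·x₂ + 10·x₁ + 2·x₂ + 2·sin(x₁) - 1, x₁^2 + 2·x₁], [8·x₁ + 2, 3]].
At the point, J = [[-12.68294, -1.000], [-6.000, 3.000]] (det J = -44.04883).
Solving J·Δ = −F gives Δ = (0.335, 1.670).
Then the next iterate is (x₁, x₂)₁ = (-0.665, 0.670).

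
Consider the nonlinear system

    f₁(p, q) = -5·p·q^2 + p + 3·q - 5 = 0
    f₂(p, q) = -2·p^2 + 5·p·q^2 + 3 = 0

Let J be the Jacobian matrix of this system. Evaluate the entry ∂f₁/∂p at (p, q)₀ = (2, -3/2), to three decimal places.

∂f₁/∂p = -5·q^2 + 1.
At (2, -3/2) this is -10.250.

-10.250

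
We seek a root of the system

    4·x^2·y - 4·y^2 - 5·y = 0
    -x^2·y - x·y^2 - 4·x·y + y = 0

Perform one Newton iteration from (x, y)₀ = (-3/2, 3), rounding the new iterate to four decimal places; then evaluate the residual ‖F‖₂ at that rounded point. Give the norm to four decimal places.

9.0554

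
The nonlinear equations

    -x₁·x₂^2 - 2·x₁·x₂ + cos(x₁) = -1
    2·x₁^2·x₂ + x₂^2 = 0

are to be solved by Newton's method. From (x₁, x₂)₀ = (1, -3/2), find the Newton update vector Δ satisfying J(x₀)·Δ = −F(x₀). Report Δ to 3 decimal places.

At (1, -3/2): F = (2.29030, -0.750).
Jacobian J = [[-x₂^2 - 2·x₂ - sin(x₁), -2·x₁·x₂ - 2·x₁], [4·x₁·x₂, 2·x₁^2 + 2·x₂]].
At the point, J = [[-0.09147, 1.000], [-6.000, -1.000]] (det J = 6.09147).
Solving J·Δ = −F gives Δ = (0.253, -2.267).

(0.253, -2.267)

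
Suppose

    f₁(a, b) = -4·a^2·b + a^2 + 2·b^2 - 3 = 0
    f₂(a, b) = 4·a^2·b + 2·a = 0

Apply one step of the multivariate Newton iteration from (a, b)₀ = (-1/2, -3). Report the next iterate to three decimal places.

(-0.300, -1.796)

At (-1/2, -3): F = (18.250, -4.000).
Jacobian J = [[-8·a·b + 2·a, -4·a^2 + 4·b], [8·a·b + 2, 4·a^2]].
At the point, J = [[-13.000, -13.000], [14.000, 1.000]] (det J = 169.000).
Solving J·Δ = −F gives Δ = (0.200, 1.204).
Then the next iterate is (a, b)₁ = (-0.300, -1.796).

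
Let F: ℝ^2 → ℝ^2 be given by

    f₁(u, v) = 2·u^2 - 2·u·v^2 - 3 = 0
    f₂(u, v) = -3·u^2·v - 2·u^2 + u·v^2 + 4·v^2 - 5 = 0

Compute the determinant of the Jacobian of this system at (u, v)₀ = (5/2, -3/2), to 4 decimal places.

-431.6250

J = [[4·u - 2·v^2, -4·u·v], [-6·u·v - 4·u + v^2, -3·u^2 + 2·u·v + 8·v]].
At the point, J = [[5.5000, 15.0000], [14.7500, -38.2500]].
det J = -431.6250.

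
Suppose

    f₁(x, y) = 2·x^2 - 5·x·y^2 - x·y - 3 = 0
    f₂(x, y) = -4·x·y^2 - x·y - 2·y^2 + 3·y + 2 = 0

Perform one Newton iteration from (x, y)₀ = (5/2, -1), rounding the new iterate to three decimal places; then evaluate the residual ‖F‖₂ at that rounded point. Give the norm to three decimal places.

At (5/2, -1): F = (-0.500, -10.500).
Jacobian J = [[4·x - 5·y^2 - y, -10·x·y - x], [-4·y^2 - y, -8·x·y - x - 4·y + 3]].
At the point, J = [[6.000, 22.500], [-3.000, 24.500]] (det J = 214.500).
Solving J·Δ = −F gives Δ = (-1.044, 0.301).
Then the next iterate is (x, y)₁ = (1.456, -0.699).
Re-evaluating at (1.456, -0.699): F = (-1.29940, -2.90207), so ‖F‖₂ = 3.180.

3.180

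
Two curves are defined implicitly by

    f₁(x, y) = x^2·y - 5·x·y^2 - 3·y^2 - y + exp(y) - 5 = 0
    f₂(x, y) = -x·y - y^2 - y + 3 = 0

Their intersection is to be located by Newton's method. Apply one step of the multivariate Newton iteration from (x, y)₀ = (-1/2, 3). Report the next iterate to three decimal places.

(-0.689, 1.934)

At (-1/2, 3): F = (8.33554, -7.500).
Jacobian J = [[2·x·y - 5·y^2, x^2 - 10·x·y - 6·y + exp(y) - 1], [-y, -x - 2·y - 1]].
At the point, J = [[-48.000, 16.33554], [-3.000, -6.500]] (det J = 361.00661).
Solving J·Δ = −F gives Δ = (-0.189, -1.066).
Then the next iterate is (x, y)₁ = (-0.689, 1.934).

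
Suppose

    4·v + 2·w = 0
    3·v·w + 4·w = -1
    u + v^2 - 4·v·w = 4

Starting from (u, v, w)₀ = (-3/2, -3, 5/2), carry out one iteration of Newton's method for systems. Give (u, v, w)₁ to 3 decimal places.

(-10.714, -1.343, 2.686)

At (-3/2, -3, 5/2): F = (-7.000, -11.500, 33.500).
Jacobian J = [[0, 4, 2], [0, 3·w, 3·v + 4], [1, 2·v - 4·w, -4·v]].
At the point, J = [[0.000, 4.000, 2.000], [0.000, 7.500, -5.000], [1.000, -16.000, 12.000]] (det J = -35.000).
Solving J·Δ = −F gives Δ = (-9.214, 1.657, 0.186).
Then the next iterate is (u, v, w)₁ = (-10.714, -1.343, 2.686).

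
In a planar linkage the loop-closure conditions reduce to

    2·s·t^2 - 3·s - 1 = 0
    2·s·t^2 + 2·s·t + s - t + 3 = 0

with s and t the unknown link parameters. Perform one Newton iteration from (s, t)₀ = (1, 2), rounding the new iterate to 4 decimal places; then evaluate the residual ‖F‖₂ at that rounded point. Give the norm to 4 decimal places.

At (1, 2): F = (4.0000, 14.0000).
Jacobian J = [[2·t^2 - 3, 4·s·t], [2·t^2 + 2·t + 1, 4·s·t + 2·s - 1]].
At the point, J = [[5.0000, 8.0000], [13.0000, 9.0000]] (det J = -59.0000).
Solving J·Δ = −F gives Δ = (-1.2881, 0.3051).
Then the next iterate is (s, t)₁ = (-0.2881, 2.3051).
Re-evaluating at (-0.2881, 2.3051): F = (-3.197331, -3.983029), so ‖F‖₂ = 5.1076.

5.1076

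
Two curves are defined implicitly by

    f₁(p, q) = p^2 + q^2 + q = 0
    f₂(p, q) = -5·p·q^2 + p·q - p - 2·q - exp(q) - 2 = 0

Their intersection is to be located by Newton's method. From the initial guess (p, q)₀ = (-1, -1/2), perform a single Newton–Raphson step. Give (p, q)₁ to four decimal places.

(-0.6250, -0.4870)

At (-1, -1/2): F = (0.7500, 1.143469).
Jacobian J = [[2·p, 2·q + 1], [-5·q^2 + q - 1, -10·p·q + p - exp(q) - 2]].
At the point, J = [[-2.0000, 0.0000], [-2.7500, -8.606531]] (det J = 17.213061).
Solving J·Δ = −F gives Δ = (0.3750, 0.0130).
Then the next iterate is (p, q)₁ = (-0.6250, -0.4870).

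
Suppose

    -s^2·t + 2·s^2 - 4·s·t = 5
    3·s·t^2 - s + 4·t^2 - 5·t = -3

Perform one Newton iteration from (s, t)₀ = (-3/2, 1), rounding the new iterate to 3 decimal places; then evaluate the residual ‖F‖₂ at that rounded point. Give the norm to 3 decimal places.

At (-3/2, 1): F = (3.250, -1.000).
Jacobian J = [[-2·s·t + 4·s - 4·t, -s^2 - 4·s], [3·t^2 - 1, 6·s·t + 8·t - 5]].
At the point, J = [[-7.000, 3.750], [2.000, -6.000]] (det J = 34.500).
Solving J·Δ = −F gives Δ = (0.457, -0.014).
Then the next iterate is (s, t)₁ = (-1.043, 0.986).
Re-evaluating at (-1.043, 0.986): F = (0.21667, -0.04022), so ‖F‖₂ = 0.220.

0.220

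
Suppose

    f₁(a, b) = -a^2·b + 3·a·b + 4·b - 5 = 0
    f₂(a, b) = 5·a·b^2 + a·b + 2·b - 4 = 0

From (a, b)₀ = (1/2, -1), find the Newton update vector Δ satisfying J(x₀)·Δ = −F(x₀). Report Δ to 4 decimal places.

At (1/2, -1): F = (-10.2500, -4.0000).
Jacobian J = [[-2·a·b + 3·b, -a^2 + 3·a + 4], [5·b^2 + b, 10·a·b + a + 2]].
At the point, J = [[-2.0000, 5.2500], [4.0000, -2.5000]] (det J = -16.0000).
Solving J·Δ = −F gives Δ = (2.9141, 3.0625).

(2.9141, 3.0625)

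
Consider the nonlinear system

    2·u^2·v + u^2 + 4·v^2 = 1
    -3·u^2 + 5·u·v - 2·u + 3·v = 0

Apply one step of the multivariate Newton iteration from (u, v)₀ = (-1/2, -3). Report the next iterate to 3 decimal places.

At (-1/2, -3): F = (33.750, -1.250).
Jacobian J = [[4·u·v + 2·u, 2·u^2 + 8·v], [-6·u + 5·v - 2, 5·u + 3]].
At the point, J = [[5.000, -23.500], [-14.000, 0.500]] (det J = -326.500).
Solving J·Δ = −F gives Δ = (-0.038, 1.428).
Then the next iterate is (u, v)₁ = (-0.538, -1.572).

(-0.538, -1.572)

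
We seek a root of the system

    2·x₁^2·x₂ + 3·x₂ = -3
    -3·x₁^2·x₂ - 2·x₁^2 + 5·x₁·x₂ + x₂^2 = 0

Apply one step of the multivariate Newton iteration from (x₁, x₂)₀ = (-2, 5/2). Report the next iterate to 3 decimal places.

(-1.509, 0.619)

At (-2, 5/2): F = (30.500, -56.750).
Jacobian J = [[4·x₁·x₂, 2·x₁^2 + 3], [-6·x₁·x₂ - 4·x₁ + 5·x₂, -3·x₁^2 + 5·x₁ + 2·x₂]].
At the point, J = [[-20.000, 11.000], [50.500, -17.000]] (det J = -215.500).
Solving J·Δ = −F gives Δ = (0.491, -1.881).
Then the next iterate is (x₁, x₂)₁ = (-1.509, 0.619).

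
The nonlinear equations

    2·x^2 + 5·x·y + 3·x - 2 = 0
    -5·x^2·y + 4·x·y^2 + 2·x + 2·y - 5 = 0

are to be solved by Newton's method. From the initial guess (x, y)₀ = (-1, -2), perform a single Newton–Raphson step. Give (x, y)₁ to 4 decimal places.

(-0.9608, -0.6863)

At (-1, -2): F = (7.0000, -17.0000).
Jacobian J = [[4·x + 5·y + 3, 5·x], [-10·x·y + 4·y^2 + 2, -5·x^2 + 8·x·y + 2]].
At the point, J = [[-11.0000, -5.0000], [-2.0000, 13.0000]] (det J = -153.0000).
Solving J·Δ = −F gives Δ = (0.0392, 1.3137).
Then the next iterate is (x, y)₁ = (-0.9608, -0.6863).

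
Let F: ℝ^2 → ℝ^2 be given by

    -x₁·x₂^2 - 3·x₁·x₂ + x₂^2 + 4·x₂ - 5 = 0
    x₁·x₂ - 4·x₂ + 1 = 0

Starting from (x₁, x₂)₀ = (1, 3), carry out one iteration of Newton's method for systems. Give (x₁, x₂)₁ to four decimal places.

(0.7255, 0.0588)

At (1, 3): F = (-2.0000, -8.0000).
Jacobian J = [[-x₂^2 - 3·x₂, -2·x₁·x₂ - 3·x₁ + 2·x₂ + 4], [x₂, x₁ - 4]].
At the point, J = [[-18.0000, 1.0000], [3.0000, -3.0000]] (det J = 51.0000).
Solving J·Δ = −F gives Δ = (-0.2745, -2.9412).
Then the next iterate is (x₁, x₂)₁ = (0.7255, 0.0588).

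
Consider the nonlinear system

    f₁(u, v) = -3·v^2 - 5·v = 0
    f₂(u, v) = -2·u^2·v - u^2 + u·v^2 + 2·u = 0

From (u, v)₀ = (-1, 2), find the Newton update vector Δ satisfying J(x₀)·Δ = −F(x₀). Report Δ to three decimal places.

(0.202, -1.294)

At (-1, 2): F = (-22.000, -11.000).
Jacobian J = [[0, -6·v - 5], [-4·u·v - 2·u + v^2 + 2, -2·u^2 + 2·u·v]].
At the point, J = [[0.000, -17.000], [16.000, -6.000]] (det J = 272.000).
Solving J·Δ = −F gives Δ = (0.202, -1.294).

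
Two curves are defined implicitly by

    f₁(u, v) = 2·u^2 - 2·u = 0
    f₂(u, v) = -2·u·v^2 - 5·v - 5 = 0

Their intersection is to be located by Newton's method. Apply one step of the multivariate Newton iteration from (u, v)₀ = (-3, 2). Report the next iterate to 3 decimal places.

(-1.286, 2.248)

At (-3, 2): F = (24.000, 9.000).
Jacobian J = [[4·u - 2, 0], [-2·v^2, -4·u·v - 5]].
At the point, J = [[-14.000, 0.000], [-8.000, 19.000]] (det J = -266.000).
Solving J·Δ = −F gives Δ = (1.714, 0.248).
Then the next iterate is (u, v)₁ = (-1.286, 2.248).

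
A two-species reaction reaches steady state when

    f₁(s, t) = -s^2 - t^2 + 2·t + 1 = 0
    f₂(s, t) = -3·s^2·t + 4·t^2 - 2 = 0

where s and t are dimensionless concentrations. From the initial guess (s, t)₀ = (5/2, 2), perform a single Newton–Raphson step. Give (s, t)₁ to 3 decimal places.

(1.796, 1.135)

At (5/2, 2): F = (-5.250, -23.500).
Jacobian J = [[-2·s, -2·t + 2], [-6·s·t, -3·s^2 + 8·t]].
At the point, J = [[-5.000, -2.000], [-30.000, -2.750]] (det J = -46.250).
Solving J·Δ = −F gives Δ = (-0.704, -0.865).
Then the next iterate is (s, t)₁ = (1.796, 1.135).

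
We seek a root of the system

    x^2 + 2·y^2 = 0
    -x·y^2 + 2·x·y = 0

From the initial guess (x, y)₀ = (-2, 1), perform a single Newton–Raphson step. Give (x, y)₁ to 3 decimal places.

(0.000, 1.500)

At (-2, 1): F = (6.000, -2.000).
Jacobian J = [[2·x, 4·y], [-y^2 + 2·y, -2·x·y + 2·x]].
At the point, J = [[-4.000, 4.000], [1.000, 0.000]] (det J = -4.000).
Solving J·Δ = −F gives Δ = (2.000, 0.500).
Then the next iterate is (x, y)₁ = (0.000, 1.500).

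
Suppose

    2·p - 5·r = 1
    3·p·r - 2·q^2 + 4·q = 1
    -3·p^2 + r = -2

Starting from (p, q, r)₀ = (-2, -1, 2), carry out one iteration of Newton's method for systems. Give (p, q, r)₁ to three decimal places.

(-1.113, -1.274, -0.645)

At (-2, -1, 2): F = (-15.000, -19.000, -8.000).
Jacobian J = [[2, 0, -5], [3·r, -4·q + 4, 3·p], [-6·p, 0, 1]].
At the point, J = [[2.000, 0.000, -5.000], [6.000, 8.000, -6.000], [12.000, 0.000, 1.000]] (det J = 496.000).
Solving J·Δ = −F gives Δ = (0.887, -0.274, -2.645).
Then the next iterate is (p, q, r)₁ = (-1.113, -1.274, -0.645).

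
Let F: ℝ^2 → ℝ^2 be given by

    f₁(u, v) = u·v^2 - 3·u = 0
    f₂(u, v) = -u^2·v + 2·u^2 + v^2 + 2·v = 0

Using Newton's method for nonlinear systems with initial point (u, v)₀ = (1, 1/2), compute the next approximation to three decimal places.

At (1, 1/2): F = (-2.750, 2.750).
Jacobian J = [[v^2 - 3, 2·u·v], [-2·u·v + 4·u, -u^2 + 2·v + 2]].
At the point, J = [[-2.750, 1.000], [3.000, 2.000]] (det J = -8.500).
Solving J·Δ = −F gives Δ = (-0.971, 0.081).
Then the next iterate is (u, v)₁ = (0.029, 0.581).

(0.029, 0.581)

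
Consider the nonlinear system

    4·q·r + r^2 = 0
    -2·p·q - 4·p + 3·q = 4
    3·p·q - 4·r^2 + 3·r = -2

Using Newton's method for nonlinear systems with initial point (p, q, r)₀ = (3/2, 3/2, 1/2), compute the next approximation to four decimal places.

At (3/2, 3/2, 1/2): F = (3.2500, -10.0000, 9.2500).
Jacobian J = [[0, 4·r, 4·q + 2·r], [-2·q - 4, -2·p + 3, 0], [3·q, 3·p, -8·r + 3]].
At the point, J = [[0.0000, 2.0000, 7.0000], [-7.0000, 0.0000, 0.0000], [4.5000, 4.5000, -1.0000]] (det J = -234.5000).
Solving J·Δ = −F gives Δ = (-1.4286, -0.6866, -0.2681).
Then the next iterate is (p, q, r)₁ = (0.0714, 0.8134, 0.2319).

(0.0714, 0.8134, 0.2319)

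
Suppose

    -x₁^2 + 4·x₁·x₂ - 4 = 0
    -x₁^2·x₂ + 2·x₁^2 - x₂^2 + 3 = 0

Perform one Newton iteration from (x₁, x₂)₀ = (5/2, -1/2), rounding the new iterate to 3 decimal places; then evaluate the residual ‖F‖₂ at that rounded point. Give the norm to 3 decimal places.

7.699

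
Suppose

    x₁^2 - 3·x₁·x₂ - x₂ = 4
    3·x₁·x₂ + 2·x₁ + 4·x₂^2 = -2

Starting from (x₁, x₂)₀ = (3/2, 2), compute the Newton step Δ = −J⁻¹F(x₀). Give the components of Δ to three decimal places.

At (3/2, 2): F = (-12.750, 30.000).
Jacobian J = [[2·x₁ - 3·x₂, -3·x₁ - 1], [3·x₂ + 2, 3·x₁ + 8·x₂]].
At the point, J = [[-3.000, -5.500], [8.000, 20.500]] (det J = -17.500).
Solving J·Δ = −F gives Δ = (-5.507, 0.686).

(-5.507, 0.686)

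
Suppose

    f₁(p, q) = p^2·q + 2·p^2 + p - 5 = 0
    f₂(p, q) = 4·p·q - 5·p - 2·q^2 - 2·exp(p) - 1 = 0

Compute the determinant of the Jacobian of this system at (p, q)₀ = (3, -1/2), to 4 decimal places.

564.5397

J = [[2·p·q + 4·p + 1, p^2], [4·q - 2·exp(p) - 5, 4·p - 4·q]].
At the point, J = [[10.0000, 9.0000], [-47.171074, 14.0000]].
det J = 564.5397.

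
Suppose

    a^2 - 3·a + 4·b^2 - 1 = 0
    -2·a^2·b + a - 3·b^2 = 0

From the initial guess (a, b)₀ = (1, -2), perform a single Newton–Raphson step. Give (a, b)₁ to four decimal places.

(0.8657, -1.1791)

At (1, -2): F = (13.0000, -7.0000).
Jacobian J = [[2·a - 3, 8·b], [-4·a·b + 1, -2·a^2 - 6·b]].
At the point, J = [[-1.0000, -16.0000], [9.0000, 10.0000]] (det J = 134.0000).
Solving J·Δ = −F gives Δ = (-0.1343, 0.8209).
Then the next iterate is (a, b)₁ = (0.8657, -1.1791).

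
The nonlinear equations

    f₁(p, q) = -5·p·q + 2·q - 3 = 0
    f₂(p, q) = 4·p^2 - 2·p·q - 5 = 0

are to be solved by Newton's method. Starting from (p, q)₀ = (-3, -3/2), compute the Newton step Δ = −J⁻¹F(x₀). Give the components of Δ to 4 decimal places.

At (-3, -3/2): F = (-28.5000, 22.0000).
Jacobian J = [[-5·q, -5·p + 2], [8·p - 2·q, -2·p]].
At the point, J = [[7.5000, 17.0000], [-21.0000, 6.0000]] (det J = 402.0000).
Solving J·Δ = −F gives Δ = (1.3557, 1.0784).

(1.3557, 1.0784)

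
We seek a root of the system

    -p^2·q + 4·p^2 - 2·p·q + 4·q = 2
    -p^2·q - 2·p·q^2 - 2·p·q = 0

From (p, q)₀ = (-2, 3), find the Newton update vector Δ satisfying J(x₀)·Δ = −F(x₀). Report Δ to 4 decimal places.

At (-2, 3): F = (26.0000, 36.0000).
Jacobian J = [[-2·p·q + 8·p - 2·q, -p^2 - 2·p + 4], [-2·p·q - 2·q^2 - 2·q, -p^2 - 4·p·q - 2·p]].
At the point, J = [[-10.0000, 4.0000], [-12.0000, 24.0000]] (det J = -192.0000).
Solving J·Δ = −F gives Δ = (2.5000, -0.2500).

(2.5000, -0.2500)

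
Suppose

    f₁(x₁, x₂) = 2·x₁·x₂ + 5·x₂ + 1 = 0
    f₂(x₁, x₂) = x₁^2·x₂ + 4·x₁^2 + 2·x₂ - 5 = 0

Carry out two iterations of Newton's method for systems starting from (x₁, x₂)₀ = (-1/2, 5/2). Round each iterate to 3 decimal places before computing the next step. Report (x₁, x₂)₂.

(-1.211, -0.278)

At (-1/2, 5/2): F = (11.000, 1.625).
Jacobian J = [[2·x₂, 2·x₁ + 5], [2·x₁·x₂ + 8·x₁, x₁^2 + 2]].
At the point, J = [[5.000, 4.000], [-6.500, 2.250]] (det J = 37.250).
Solving J·Δ = −F gives Δ = (-0.490, -2.138).
Then the next iterate is (x₁, x₂)₁ = (-0.990, 0.362).
Round to (-0.990, 0.362) and repeat: F = (2.09324, -0.00080), J = [[0.724, 3.020], [-8.63676, 2.98010]].
Δ = (-0.221, -0.640), so (x₁, x₂)₂ = (-1.211, -0.278).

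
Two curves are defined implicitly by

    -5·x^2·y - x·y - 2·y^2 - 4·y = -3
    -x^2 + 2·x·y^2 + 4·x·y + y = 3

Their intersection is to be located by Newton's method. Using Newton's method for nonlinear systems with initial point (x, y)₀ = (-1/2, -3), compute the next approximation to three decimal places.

(0.072, -1.950)

At (-1/2, -3): F = (-0.750, -9.250).
Jacobian J = [[-10·x·y - y, -5·x^2 - x - 4·y - 4], [-2·x + 2·y^2 + 4·y, 4·x·y + 4·x + 1]].
At the point, J = [[-12.000, 7.250], [7.000, 5.000]] (det J = -110.750).
Solving J·Δ = −F gives Δ = (0.572, 1.050).
Then the next iterate is (x, y)₁ = (0.072, -1.950).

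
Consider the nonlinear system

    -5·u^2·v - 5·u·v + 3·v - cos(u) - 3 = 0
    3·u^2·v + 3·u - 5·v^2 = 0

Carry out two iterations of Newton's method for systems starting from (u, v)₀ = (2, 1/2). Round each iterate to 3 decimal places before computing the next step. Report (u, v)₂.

At (2, 1/2): F = (-16.08385, 10.750).
Jacobian J = [[-10·u·v - 5·v + sin(u), -5·u^2 - 5·u + 3], [6·u·v + 3, 3·u^2 - 10·v]].
At the point, J = [[-11.59070, -27.000], [9.000, 7.000]] (det J = 161.86508).
Solving J·Δ = −F gives Δ = (-1.098, -0.125).
Then the next iterate is (u, v)₁ = (0.902, 0.375).
Round to (0.902, 0.375) and repeat: F = (-5.71180, 2.91818), J = [[-4.47293, -5.57802], [5.02950, -1.30919]].
Δ = (-0.701, -0.462), so (u, v)₂ = (0.201, -0.087).

(0.201, -0.087)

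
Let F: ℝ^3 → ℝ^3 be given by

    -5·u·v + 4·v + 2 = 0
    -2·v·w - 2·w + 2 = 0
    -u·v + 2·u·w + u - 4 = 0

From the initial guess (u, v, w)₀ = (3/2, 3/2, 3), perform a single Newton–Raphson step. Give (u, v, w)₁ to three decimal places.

(1.428, 0.726, 1.329)

At (3/2, 3/2, 3): F = (-3.250, -13.000, 4.250).
Jacobian J = [[-5·v, -5·u + 4, 0], [0, -2·w, -2·v - 2], [-v + 2·w + 1, -u, 2·u]].
At the point, J = [[-7.500, -3.500, 0.000], [0.000, -6.000, -5.000], [5.500, -1.500, 3.000]] (det J = 287.500).
Solving J·Δ = −F gives Δ = (-0.072, -0.774, -1.671).
Then the next iterate is (u, v, w)₁ = (1.428, 0.726, 1.329).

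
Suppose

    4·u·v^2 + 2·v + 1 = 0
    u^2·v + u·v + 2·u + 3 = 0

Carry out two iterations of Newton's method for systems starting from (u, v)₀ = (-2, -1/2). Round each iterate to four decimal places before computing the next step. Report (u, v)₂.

(-1.4214, -0.2862)

At (-2, -1/2): F = (-2.0000, -2.0000).
Jacobian J = [[4·v^2, 8·u·v + 2], [2·u·v + v + 2, u^2 + u]].
At the point, J = [[1.0000, 10.0000], [3.5000, 2.0000]] (det J = -33.0000).
Solving J·Δ = −F gives Δ = (0.4848, 0.1515).
Then the next iterate is (u, v)₁ = (-1.5152, -0.3485).
Round to (-1.5152, -0.3485) and repeat: F = (-0.433098, -0.302450), J = [[0.485809, 6.224378], [2.707594, 0.780631]].
Δ = (0.0938, 0.0623), so (u, v)₂ = (-1.4214, -0.2862).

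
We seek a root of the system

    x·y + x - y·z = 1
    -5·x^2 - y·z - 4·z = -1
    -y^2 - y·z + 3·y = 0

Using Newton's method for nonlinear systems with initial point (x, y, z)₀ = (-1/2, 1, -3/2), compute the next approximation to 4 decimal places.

(1.4741, 0.9655, 1.9138)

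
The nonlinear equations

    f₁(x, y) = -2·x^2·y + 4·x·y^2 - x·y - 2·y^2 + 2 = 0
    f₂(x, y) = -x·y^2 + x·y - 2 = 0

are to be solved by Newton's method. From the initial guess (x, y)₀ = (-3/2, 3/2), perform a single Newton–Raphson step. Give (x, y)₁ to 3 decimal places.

(1.410, 2.519)

At (-3/2, 3/2): F = (-20.500, -0.875).
Jacobian J = [[-4·x·y + 4·y^2 - y, -2·x^2 + 8·x·y - x - 4·y], [-y^2 + y, -2·x·y + x]].
At the point, J = [[16.500, -27.000], [-0.750, 3.000]] (det J = 29.250).
Solving J·Δ = −F gives Δ = (2.910, 1.019).
Then the next iterate is (x, y)₁ = (1.410, 2.519).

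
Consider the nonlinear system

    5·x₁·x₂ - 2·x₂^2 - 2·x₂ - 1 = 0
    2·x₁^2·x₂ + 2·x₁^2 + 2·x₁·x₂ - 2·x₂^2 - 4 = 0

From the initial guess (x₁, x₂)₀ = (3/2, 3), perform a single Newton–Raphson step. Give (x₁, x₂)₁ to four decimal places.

(1.1569, 1.8235)

At (3/2, 3): F = (-2.5000, 5.0000).
Jacobian J = [[5·x₂, 5·x₁ - 4·x₂ - 2], [4·x₁·x₂ + 4·x₁ + 2·x₂, 2·x₁^2 + 2·x₁ - 4·x₂]].
At the point, J = [[15.0000, -6.5000], [30.0000, -4.5000]] (det J = 127.5000).
Solving J·Δ = −F gives Δ = (-0.3431, -1.1765).
Then the next iterate is (x₁, x₂)₁ = (1.1569, 1.8235).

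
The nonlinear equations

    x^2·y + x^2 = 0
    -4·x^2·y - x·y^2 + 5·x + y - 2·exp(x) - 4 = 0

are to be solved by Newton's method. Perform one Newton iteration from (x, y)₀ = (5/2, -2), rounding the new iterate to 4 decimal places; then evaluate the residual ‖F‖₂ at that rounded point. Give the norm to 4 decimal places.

2.8961

At (5/2, -2): F = (-6.2500, 22.135012).
Jacobian J = [[2·x·y + 2·x, x^2], [-8·x·y - y^2 - 2·exp(x) + 5, -4·x^2 - 2·x·y + 1]].
At the point, J = [[-5.0000, 6.2500], [16.635012, -14.0000]] (det J = -33.968825).
Solving J·Δ = −F gives Δ = (-1.4968, -0.1974).
Then the next iterate is (x, y)₁ = (1.0032, -2.1974).
Re-evaluating at (1.0032, -2.1974): F = (-1.205076, -2.633463), so ‖F‖₂ = 2.8961.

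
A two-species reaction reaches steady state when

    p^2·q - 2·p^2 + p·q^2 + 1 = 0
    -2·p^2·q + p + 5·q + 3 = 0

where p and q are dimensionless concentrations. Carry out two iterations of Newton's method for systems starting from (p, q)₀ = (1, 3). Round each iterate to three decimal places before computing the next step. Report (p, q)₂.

(3.600, 2.961)

At (1, 3): F = (11.000, 13.000).
Jacobian J = [[2·p·q - 4·p + q^2, p^2 + 2·p·q], [-4·p·q + 1, -2·p^2 + 5]].
At the point, J = [[11.000, 7.000], [-11.000, 3.000]] (det J = 110.000).
Solving J·Δ = −F gives Δ = (0.527, -2.400).
Then the next iterate is (p, q)₁ = (1.527, 0.600).
Round to (1.527, 0.600) and repeat: F = (-1.71470, 4.72893), J = [[-3.91560, 4.16413], [-2.66480, 0.33654]].
Δ = (2.073, 2.361), so (p, q)₂ = (3.600, 2.961).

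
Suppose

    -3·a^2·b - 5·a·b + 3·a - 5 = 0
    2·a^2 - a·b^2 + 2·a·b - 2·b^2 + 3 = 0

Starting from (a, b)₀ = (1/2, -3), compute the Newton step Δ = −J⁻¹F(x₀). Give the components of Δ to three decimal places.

(-0.073, 1.316)

At (1/2, -3): F = (6.250, -22.000).
Jacobian J = [[-6·a·b - 5·b + 3, -3·a^2 - 5·a], [4·a - b^2 + 2·b, -2·a·b + 2·a - 4·b]].
At the point, J = [[27.000, -3.250], [-13.000, 16.000]] (det J = 389.750).
Solving J·Δ = −F gives Δ = (-0.073, 1.316).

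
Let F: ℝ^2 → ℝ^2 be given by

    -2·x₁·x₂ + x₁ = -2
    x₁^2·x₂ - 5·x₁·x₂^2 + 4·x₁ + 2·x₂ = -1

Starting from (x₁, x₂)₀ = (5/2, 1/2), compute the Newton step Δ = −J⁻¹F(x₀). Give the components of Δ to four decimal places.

(-1.9619, 0.4000)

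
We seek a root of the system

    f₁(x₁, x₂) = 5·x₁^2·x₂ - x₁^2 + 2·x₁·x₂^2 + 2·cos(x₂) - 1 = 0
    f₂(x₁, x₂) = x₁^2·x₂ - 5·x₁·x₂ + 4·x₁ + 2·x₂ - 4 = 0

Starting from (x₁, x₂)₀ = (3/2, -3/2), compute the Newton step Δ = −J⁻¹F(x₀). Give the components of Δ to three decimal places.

(-0.359, 1.343)

At (3/2, -3/2): F = (-13.23353, 6.875).
Jacobian J = [[10·x₁·x₂ - 2·x₁ + 2·x₂^2, 5·x₁^2 + 4·x₁·x₂ - 2·sin(x₂)], [2·x₁·x₂ - 5·x₂ + 4, x₁^2 - 5·x₁ + 2]].
At the point, J = [[-21.000, 4.24499], [7.000, -3.250]] (det J = 38.53507).
Solving J·Δ = −F gives Δ = (-0.359, 1.343).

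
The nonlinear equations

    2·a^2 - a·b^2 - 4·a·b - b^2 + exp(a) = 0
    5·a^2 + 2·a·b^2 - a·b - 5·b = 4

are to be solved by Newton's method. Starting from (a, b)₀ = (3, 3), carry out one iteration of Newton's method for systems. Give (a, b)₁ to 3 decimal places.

At (3, 3): F = (-33.91446, 71.000).
Jacobian J = [[4·a - b^2 - 4·b + exp(a), -2·a·b - 4·a - 2·b], [10·a + 2·b^2 - b, 4·a·b - a - 5]].
At the point, J = [[11.08554, -36.000], [45.000, 28.000]] (det J = 1930.39503).
Solving J·Δ = −F gives Δ = (-0.832, -1.198).
Then the next iterate is (a, b)₁ = (2.168, 1.802).

(2.168, 1.802)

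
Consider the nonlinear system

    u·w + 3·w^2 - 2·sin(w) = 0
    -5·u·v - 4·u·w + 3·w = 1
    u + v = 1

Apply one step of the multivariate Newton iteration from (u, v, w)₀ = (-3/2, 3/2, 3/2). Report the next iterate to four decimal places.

(-0.2656, 1.2656, 0.9080)

At (-3/2, 3/2, 3/2): F = (2.505010, 23.7500, -1.0000).
Jacobian J = [[w, 0, u + 6·w - 2·cos(w)], [-5·v - 4·w, -5·u, -4·u + 3], [1, 1, 0]].
At the point, J = [[1.5000, 0.0000, 7.358526], [-13.5000, 7.5000, 9.0000], [1.0000, 1.0000, 0.0000]] (det J = -168.029038).
Solving J·Δ = −F gives Δ = (1.2344, -0.2344, -0.5920).
Then the next iterate is (u, v, w)₁ = (-0.2656, 1.2656, 0.9080).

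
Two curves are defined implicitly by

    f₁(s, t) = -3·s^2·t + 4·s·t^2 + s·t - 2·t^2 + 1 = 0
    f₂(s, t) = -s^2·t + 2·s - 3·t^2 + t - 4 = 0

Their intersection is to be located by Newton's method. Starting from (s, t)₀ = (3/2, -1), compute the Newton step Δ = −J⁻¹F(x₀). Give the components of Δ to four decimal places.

(-0.0994, 0.6836)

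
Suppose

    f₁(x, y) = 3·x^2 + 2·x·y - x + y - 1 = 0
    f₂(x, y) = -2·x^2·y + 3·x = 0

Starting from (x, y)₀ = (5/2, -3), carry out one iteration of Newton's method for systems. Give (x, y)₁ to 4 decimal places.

(1.7093, -1.4874)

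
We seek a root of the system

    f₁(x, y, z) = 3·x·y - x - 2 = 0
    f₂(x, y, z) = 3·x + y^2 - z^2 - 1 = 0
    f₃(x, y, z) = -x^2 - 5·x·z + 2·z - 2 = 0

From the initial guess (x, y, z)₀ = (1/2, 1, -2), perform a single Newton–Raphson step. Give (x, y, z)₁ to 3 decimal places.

(0.654, 1.461, -1.721)

At (1/2, 1, -2): F = (-1.000, -2.500, -1.250).
Jacobian J = [[3·y - 1, 3·x, 0], [3, 2·y, -2·z], [-2·x - 5·z, 0, -5·x + 2]].
At the point, J = [[2.000, 1.500, 0.000], [3.000, 2.000, 4.000], [9.000, 0.000, -0.500]] (det J = 54.250).
Solving J·Δ = −F gives Δ = (0.154, 0.461, 0.279).
Then the next iterate is (x, y, z)₁ = (0.654, 1.461, -1.721).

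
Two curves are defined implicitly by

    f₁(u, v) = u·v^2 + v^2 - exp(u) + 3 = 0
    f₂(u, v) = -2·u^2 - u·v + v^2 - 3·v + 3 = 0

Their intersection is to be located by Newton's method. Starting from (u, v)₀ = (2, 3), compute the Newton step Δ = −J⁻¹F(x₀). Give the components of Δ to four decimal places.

(-1.1052, -1.1573)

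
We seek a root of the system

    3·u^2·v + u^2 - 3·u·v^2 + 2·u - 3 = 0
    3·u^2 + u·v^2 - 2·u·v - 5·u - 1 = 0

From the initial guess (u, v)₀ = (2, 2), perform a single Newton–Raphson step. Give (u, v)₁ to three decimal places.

At (2, 2): F = (5.000, 1.000).
Jacobian J = [[6·u·v + 2·u - 3·v^2 + 2, 3·u^2 - 6·u·v], [6·u + v^2 - 2·v - 5, 2·u·v - 2·u]].
At the point, J = [[18.000, -12.000], [7.000, 4.000]] (det J = 156.000).
Solving J·Δ = −F gives Δ = (-0.205, 0.109).
Then the next iterate is (u, v)₁ = (1.795, 2.109).

(1.795, 2.109)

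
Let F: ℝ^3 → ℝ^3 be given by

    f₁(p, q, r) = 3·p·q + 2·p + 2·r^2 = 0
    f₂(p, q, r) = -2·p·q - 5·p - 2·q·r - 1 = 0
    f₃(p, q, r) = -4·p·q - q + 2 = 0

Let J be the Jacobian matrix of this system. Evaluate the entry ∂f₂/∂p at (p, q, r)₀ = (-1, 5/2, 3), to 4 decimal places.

∂f₂/∂p = -2·q - 5.
At (-1, 5/2, 3) this is -10.0000.

-10.0000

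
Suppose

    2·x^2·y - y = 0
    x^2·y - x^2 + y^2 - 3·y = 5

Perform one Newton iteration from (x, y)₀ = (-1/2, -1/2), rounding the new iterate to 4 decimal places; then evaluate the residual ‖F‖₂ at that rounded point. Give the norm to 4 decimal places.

At (-1/2, -1/2): F = (0.2500, -3.6250).
Jacobian J = [[4·x·y, 2·x^2 - 1], [2·x·y - 2·x, x^2 + 2·y - 3]].
At the point, J = [[1.0000, -0.5000], [1.5000, -3.7500]] (det J = -3.0000).
Solving J·Δ = −F gives Δ = (-0.9167, -1.3333).
Then the next iterate is (x, y)₁ = (-1.4167, -1.8333).
Re-evaluating at (-1.4167, -1.8333): F = (-5.525709, -1.825654), so ‖F‖₂ = 5.8195.

5.8195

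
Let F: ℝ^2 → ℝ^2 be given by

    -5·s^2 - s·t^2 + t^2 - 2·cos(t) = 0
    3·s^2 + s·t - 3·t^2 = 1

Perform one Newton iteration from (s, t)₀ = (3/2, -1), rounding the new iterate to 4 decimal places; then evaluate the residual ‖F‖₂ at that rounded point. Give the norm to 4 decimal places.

4.1245

At (3/2, -1): F = (-12.830605, 1.2500).
Jacobian J = [[-10·s - t^2, -2·s·t + 2·t + 2·sin(t)], [6·s + t, s - 6·t]].
At the point, J = [[-16.0000, -0.682942], [8.0000, 7.5000]] (det J = -114.536464).
Solving J·Δ = −F gives Δ = (-0.8327, 0.7216).
Then the next iterate is (s, t)₁ = (0.6673, -0.2784).
Re-evaluating at (0.6673, -0.2784): F = (-4.123653, -0.082428), so ‖F‖₂ = 4.1245.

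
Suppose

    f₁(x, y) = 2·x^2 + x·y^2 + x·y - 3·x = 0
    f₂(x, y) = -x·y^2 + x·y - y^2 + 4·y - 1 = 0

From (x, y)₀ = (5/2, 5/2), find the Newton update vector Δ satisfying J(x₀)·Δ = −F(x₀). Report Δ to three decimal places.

At (5/2, 5/2): F = (26.875, -6.625).
Jacobian J = [[4·x + y^2 + y - 3, 2·x·y + x], [-y^2 + y, -2·x·y + x - 2·y + 4]].
At the point, J = [[15.750, 15.000], [-3.750, -11.000]] (det J = -117.000).
Solving J·Δ = −F gives Δ = (-1.677, -0.030).

(-1.677, -0.030)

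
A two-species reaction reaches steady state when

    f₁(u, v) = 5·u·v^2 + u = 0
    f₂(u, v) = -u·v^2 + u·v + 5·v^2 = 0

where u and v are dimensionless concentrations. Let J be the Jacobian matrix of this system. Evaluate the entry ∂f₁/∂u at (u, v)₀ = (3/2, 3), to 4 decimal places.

46.0000

∂f₁/∂u = 5·v^2 + 1.
At (3/2, 3) this is 46.0000.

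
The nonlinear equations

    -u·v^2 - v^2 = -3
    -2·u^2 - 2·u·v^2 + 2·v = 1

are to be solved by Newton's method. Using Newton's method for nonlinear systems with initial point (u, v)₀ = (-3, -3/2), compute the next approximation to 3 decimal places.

At (-3, -3/2): F = (7.500, -8.500).
Jacobian J = [[-v^2, -2·u·v - 2·v], [-4·u - 2·v^2, -4·u·v + 2]].
At the point, J = [[-2.250, -6.000], [7.500, -16.000]] (det J = 81.000).
Solving J·Δ = −F gives Δ = (2.111, 0.458).
Then the next iterate is (u, v)₁ = (-0.889, -1.042).

(-0.889, -1.042)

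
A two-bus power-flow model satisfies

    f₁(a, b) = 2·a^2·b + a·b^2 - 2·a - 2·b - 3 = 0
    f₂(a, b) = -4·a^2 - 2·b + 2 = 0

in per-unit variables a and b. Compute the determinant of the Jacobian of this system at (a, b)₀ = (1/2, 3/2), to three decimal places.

J = [[4·a·b + b^2 - 2, 2·a^2 + 2·a·b - 2], [-8·a, -2]].
At the point, J = [[3.250, 0.000], [-4.000, -2.000]].
det J = -6.500.

-6.500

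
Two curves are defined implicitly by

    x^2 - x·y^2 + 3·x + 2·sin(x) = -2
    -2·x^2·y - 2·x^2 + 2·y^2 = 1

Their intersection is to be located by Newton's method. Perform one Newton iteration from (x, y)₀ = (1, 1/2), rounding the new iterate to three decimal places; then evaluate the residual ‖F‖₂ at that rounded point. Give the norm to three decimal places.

At (1, 1/2): F = (7.43294, -3.500).
Jacobian J = [[2·x - y^2 + 2·cos(x) + 3, -2·x·y], [-4·x·y - 4·x, -2·x^2 + 4·y]].
At the point, J = [[5.83060, -1.000], [-6.000, 0.000]] (det J = -6.000).
Solving J·Δ = −F gives Δ = (-0.583, 4.032).
Then the next iterate is (x, y)₁ = (0.417, 4.532).
Re-evaluating at (0.417, 4.532): F = (-4.32985, 38.15414), so ‖F‖₂ = 38.399.

38.399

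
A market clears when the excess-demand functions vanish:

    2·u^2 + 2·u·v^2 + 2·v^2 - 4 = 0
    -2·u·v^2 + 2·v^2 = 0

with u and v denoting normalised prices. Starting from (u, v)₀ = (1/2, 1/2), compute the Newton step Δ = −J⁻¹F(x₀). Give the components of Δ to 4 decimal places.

(0.8750, 0.1875)

At (1/2, 1/2): F = (-2.7500, 0.2500).
Jacobian J = [[4·u + 2·v^2, 4·u·v + 4·v], [-2·v^2, -4·u·v + 4·v]].
At the point, J = [[2.5000, 3.0000], [-0.5000, 1.0000]] (det J = 4.0000).
Solving J·Δ = −F gives Δ = (0.8750, 0.1875).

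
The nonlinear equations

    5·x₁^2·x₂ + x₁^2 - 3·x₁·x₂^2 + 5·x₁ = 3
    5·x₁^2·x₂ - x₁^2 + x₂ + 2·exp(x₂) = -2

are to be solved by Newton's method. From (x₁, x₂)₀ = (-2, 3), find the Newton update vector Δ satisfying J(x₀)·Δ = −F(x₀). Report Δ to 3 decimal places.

At (-2, 3): F = (105.000, 101.17107).
Jacobian J = [[10·x₁·x₂ + 2·x₁ - 3·x₂^2 + 5, 5·x₁^2 - 6·x₁·x₂], [10·x₁·x₂ - 2·x₁, 5·x₁^2 + 2·exp(x₂) + 1]].
At the point, J = [[-86.000, 56.000], [-56.000, 61.17107]] (det J = -2124.71235).
Solving J·Δ = −F gives Δ = (0.356, -1.328).

(0.356, -1.328)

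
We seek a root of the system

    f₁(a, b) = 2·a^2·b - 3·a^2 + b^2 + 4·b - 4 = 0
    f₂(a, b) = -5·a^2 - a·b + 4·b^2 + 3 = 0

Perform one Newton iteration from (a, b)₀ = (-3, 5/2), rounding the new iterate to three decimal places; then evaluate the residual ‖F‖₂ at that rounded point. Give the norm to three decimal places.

9.083

At (-3, 5/2): F = (30.250, -9.500).
Jacobian J = [[4·a·b - 6·a, 2·a^2 + 2·b + 4], [-10·a - b, -a + 8·b]].
At the point, J = [[-12.000, 27.000], [27.500, 23.000]] (det J = -1018.500).
Solving J·Δ = −F gives Δ = (0.935, -0.705).
Then the next iterate is (a, b)₁ = (-2.065, 1.795).
Re-evaluating at (-2.065, 1.795): F = (8.91792, -1.72635), so ‖F‖₂ = 9.083.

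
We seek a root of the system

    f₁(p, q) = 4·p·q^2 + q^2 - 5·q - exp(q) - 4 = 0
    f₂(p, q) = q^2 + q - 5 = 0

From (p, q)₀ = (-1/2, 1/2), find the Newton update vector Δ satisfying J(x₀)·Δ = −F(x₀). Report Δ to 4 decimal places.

(24.6523, 2.1250)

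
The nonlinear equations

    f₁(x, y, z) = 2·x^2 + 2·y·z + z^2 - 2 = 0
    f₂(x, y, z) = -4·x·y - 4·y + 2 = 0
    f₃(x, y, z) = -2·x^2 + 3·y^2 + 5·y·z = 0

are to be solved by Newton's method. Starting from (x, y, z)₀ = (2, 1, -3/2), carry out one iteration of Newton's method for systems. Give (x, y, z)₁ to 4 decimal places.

At (2, 1, -3/2): F = (5.2500, -10.0000, -12.5000).
Jacobian J = [[4·x, 2·z, 2·y + 2·z], [-4·y, -4·x - 4, 0], [-4·x, 6·y + 5·z, 5·y]].
At the point, J = [[8.0000, -3.0000, -1.0000], [-4.0000, -12.0000, 0.0000], [-8.0000, -1.5000, 5.0000]] (det J = -450.0000).
Solving J·Δ = −F gives Δ = (-0.7333, -0.5889, 1.1500).
Then the next iterate is (x, y, z)₁ = (1.2667, 0.4111, -0.3500).

(1.2667, 0.4111, -0.3500)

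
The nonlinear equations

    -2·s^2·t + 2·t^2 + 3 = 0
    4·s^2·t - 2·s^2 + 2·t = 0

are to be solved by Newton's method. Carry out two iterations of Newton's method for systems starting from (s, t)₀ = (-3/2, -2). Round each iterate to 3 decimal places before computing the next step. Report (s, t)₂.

(-0.993, 0.256)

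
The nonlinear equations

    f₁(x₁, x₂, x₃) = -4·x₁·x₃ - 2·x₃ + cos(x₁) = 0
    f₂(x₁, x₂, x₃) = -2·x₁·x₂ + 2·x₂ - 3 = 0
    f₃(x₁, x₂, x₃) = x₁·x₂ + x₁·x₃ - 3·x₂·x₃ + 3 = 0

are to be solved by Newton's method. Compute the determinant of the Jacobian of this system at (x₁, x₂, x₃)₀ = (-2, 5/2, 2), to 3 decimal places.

482.170

J = [[-4·x₃ - sin(x₁), 0, -4·x₁ - 2], [-2·x₂, -2·x₁ + 2, 0], [x₂ + x₃, x₁ - 3·x₃, x₁ - 3·x₂]].
At the point, J = [[-7.09070, 0.000, 6.000], [-5.000, 6.000, 0.000], [4.500, -8.000, -9.500]].
det J = 482.170.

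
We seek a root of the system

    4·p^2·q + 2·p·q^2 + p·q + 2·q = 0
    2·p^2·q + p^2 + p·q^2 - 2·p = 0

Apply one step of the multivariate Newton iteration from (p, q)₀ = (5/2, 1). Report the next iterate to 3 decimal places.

At (5/2, 1): F = (34.500, 16.250).
Jacobian J = [[8·p·q + 2·q^2 + q, 4·p^2 + 4·p·q + p + 2], [4·p·q + 2·p + q^2 - 2, 2·p^2 + 2·p·q]].
At the point, J = [[23.000, 39.500], [14.000, 17.500]] (det J = -150.500).
Solving J·Δ = −F gives Δ = (-0.253, -0.726).
Then the next iterate is (p, q)₁ = (2.247, 0.274).

(2.247, 0.274)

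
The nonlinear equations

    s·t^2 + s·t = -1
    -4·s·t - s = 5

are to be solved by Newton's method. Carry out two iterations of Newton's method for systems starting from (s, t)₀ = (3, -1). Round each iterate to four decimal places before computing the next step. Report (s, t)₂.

(3.9230, -0.5385)

At (3, -1): F = (1.0000, 4.0000).
Jacobian J = [[t^2 + t, 2·s·t + s], [-4·t - 1, -4·s]].
At the point, J = [[0.0000, -3.0000], [3.0000, -12.0000]] (det J = 9.0000).
Solving J·Δ = −F gives Δ = (0.0000, 0.3333).
Then the next iterate is (s, t)₁ = (3.0000, -0.6667).
Round to (3.0000, -0.6667) and repeat: F = (0.333367, 0.0004), J = [[-0.222211, -1.0002], [1.6668, -12.0000]].
Δ = (0.9230, 0.1282), so (s, t)₂ = (3.9230, -0.5385).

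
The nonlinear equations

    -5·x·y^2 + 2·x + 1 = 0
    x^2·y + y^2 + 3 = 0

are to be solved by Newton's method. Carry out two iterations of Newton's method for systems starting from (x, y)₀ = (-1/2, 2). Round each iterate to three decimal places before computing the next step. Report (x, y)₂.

(-1.017, -2.766)

At (-1/2, 2): F = (10.000, 7.500).
Jacobian J = [[-5·y^2 + 2, -10·x·y], [2·x·y, x^2 + 2·y]].
At the point, J = [[-18.000, 10.000], [-2.000, 4.250]] (det J = -56.500).
Solving J·Δ = −F gives Δ = (-0.575, -2.035).
Then the next iterate is (x, y)₁ = (-1.075, -0.035).
Round to (-1.075, -0.035) and repeat: F = (-1.14342, 2.96078), J = [[1.99388, -0.37625], [0.07525, 1.08562]].
Δ = (0.058, -2.731), so (x, y)₂ = (-1.017, -2.766).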